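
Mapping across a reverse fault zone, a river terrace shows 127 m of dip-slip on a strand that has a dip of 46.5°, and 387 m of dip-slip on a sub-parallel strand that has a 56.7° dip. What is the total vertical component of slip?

throw_A = 127 × sin(46.5°) = 92.12 m
throw_B = 387 × sin(56.7°) = 323.5 m
total = 92.12 + 323.5 = 416 m

416 m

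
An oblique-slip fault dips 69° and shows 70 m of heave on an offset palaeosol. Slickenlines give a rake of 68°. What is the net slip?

dip-slip = heave / cos(dip) = 70 / cos(69°) = 195.3 m
net slip = dip-slip / sin(rake) = 195.3 / sin(68°) = 211 m

211 m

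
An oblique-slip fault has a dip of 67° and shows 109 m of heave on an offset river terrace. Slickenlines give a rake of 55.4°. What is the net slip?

339 m

dip-slip = heave / cos(dip) = 109 / cos(67°) = 279 m
net slip = dip-slip / sin(rake) = 279 / sin(55.4°) = 339 m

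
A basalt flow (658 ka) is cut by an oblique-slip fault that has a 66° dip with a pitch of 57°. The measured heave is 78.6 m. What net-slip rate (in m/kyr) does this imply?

0.350 m/kyr

dip-slip = heave / cos(dip) = 78.6 / cos(66°) = 193.2 m
net slip = dip-slip / sin(rake) = 193.2 / sin(57°) = 230.4 m
rate = 230.4 m / 658 ka = 0.000350 m/yr = 0.350 m/kyr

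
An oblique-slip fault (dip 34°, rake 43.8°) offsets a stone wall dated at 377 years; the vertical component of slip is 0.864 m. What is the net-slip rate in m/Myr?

dip-slip = throw / sin(dip) = 0.864 / sin(34°) = 1.545 m
net slip = dip-slip / sin(rake) = 1.545 / sin(43.8°) = 2.232 m
rate = 2.232 m / 377 years = 0.00592 m/yr = 5920 m/Myr

5920 m/Myr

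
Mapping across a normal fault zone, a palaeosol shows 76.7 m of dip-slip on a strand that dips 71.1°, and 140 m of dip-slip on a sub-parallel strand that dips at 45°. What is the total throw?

172 m

throw_A = 76.7 × sin(71.1°) = 72.56 m
throw_B = 140 × sin(45°) = 98.99 m
total = 72.56 + 98.99 = 172 m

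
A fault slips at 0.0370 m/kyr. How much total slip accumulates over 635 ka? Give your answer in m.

23.5 m

slip = rate × time = 0.0370 m/kyr × 635 ka = 23.5 m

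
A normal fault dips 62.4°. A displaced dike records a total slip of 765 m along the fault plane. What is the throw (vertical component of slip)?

678 m

throw = dip-slip × sin(dip) = 765 m × sin(62.4°) = 678 m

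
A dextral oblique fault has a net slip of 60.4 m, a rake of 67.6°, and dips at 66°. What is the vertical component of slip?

dip-slip = net slip × sin(rake) = 60.4 m × sin(67.6°) = 55.84 m
throw = dip-slip × sin(dip) = 55.84 × sin(66°) = 51 m

51 m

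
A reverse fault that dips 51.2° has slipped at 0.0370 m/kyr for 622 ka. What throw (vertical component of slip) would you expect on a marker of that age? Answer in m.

dip-slip = rate × time = 0.0370 m/kyr × 622 ka = 23.01 m
throw = dip-slip × sin(dip) = 23.01 × sin(51.2°) = 17.9 m

17.9 m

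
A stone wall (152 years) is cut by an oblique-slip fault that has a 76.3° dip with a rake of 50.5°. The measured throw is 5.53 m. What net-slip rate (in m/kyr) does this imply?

dip-slip = throw / sin(dip) = 5.53 / sin(76.3°) = 5.692 m
net slip = dip-slip / sin(rake) = 5.692 / sin(50.5°) = 7.377 m
rate = 7.377 m / 152 years = 0.0485 m/yr = 48.5 m/kyr

48.5 m/kyr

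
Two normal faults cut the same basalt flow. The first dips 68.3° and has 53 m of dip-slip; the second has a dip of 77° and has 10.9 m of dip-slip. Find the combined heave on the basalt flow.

22 m

heave_A = 53 × cos(68.3°) = 19.60 m
heave_B = 10.9 × cos(77°) = 2.452 m
total = 19.60 + 2.452 = 22 m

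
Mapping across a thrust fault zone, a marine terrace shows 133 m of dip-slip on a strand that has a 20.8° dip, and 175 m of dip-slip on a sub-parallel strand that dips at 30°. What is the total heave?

heave_A = 133 × cos(20.8°) = 124.3 m
heave_B = 175 × cos(30°) = 151.6 m
total = 124.3 + 151.6 = 276 m

276 m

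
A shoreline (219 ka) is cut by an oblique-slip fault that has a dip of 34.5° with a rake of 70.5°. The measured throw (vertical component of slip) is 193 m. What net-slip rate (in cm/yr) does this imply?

dip-slip = throw / sin(dip) = 193 / sin(34.5°) = 340.7 m
net slip = dip-slip / sin(rake) = 340.7 / sin(70.5°) = 361.5 m
rate = 361.5 m / 219 ka = 0.00165 m/yr = 0.165 cm/yr

0.165 cm/yr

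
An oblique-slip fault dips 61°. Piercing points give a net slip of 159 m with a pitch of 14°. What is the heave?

dip-slip = net slip × sin(rake) = 159 m × sin(14°) = 38.47 m
heave = dip-slip × cos(dip) = 38.47 × cos(61°) = 18.6 m

18.6 m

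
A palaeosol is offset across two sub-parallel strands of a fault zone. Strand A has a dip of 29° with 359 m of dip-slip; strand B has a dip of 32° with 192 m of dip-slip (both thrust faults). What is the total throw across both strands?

276 m

throw_A = 359 × sin(29°) = 174 m
throw_B = 192 × sin(32°) = 101.7 m
total = 174 + 101.7 = 276 m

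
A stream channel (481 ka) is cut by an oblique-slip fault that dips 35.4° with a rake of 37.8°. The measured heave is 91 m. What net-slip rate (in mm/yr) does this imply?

0.379 mm/yr

dip-slip = heave / cos(dip) = 91 / cos(35.4°) = 111.6 m
net slip = dip-slip / sin(rake) = 111.6 / sin(37.8°) = 182.1 m
rate = 182.1 m / 481 ka = 0.000379 m/yr = 0.379 mm/yr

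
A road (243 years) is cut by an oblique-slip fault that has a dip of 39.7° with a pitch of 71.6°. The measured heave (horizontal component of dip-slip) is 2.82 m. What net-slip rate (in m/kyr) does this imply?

15.9 m/kyr

dip-slip = heave / cos(dip) = 2.82 / cos(39.7°) = 3.665 m
net slip = dip-slip / sin(rake) = 3.665 / sin(71.6°) = 3.863 m
rate = 3.863 m / 243 years = 0.0159 m/yr = 15.9 m/kyr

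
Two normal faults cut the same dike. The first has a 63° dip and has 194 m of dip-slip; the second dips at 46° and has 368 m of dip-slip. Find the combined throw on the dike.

throw_A = 194 × sin(63°) = 172.9 m
throw_B = 368 × sin(46°) = 264.7 m
total = 172.9 + 264.7 = 438 m

438 m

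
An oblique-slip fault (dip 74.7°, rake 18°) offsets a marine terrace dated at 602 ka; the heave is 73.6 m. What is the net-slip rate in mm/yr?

dip-slip = heave / cos(dip) = 73.6 / cos(74.7°) = 278.9 m
net slip = dip-slip / sin(rake) = 278.9 / sin(18°) = 902.6 m
rate = 902.6 m / 602 ka = 0.00150 m/yr = 1.50 mm/yr

1.50 mm/yr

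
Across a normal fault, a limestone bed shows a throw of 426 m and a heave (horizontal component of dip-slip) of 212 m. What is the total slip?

net slip = √(throw² + heave²) = √(426² + 212²) = 476 m

476 m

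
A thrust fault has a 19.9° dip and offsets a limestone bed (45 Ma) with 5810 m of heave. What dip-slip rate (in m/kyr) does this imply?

dip-slip = heave / cos(dip) = 5810 m / cos(19.9°) = 6179 m
rate = 6179 m / 45 Ma = 0.000137 m/yr = 0.137 m/kyr

0.137 m/kyr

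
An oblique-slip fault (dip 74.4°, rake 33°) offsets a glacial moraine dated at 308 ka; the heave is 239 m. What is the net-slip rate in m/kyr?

5.30 m/kyr

dip-slip = heave / cos(dip) = 239 / cos(74.4°) = 888.7 m
net slip = dip-slip / sin(rake) = 888.7 / sin(33°) = 1632 m
rate = 1632 m / 308 ka = 0.00530 m/yr = 5.30 m/kyr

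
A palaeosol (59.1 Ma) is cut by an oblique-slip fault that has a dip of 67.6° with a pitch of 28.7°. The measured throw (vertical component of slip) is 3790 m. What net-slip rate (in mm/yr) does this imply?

dip-slip = throw / sin(dip) = 3790 / sin(67.6°) = 4099 m
net slip = dip-slip / sin(rake) = 4099 / sin(28.7°) = 8536 m
rate = 8536 m / 59.1 Ma = 0.000144 m/yr = 0.144 mm/yr

0.144 mm/yr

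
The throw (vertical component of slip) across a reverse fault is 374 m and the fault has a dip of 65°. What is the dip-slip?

413 m

dip-slip = throw / sin(dip) = 374 / sin(65°) = 413 m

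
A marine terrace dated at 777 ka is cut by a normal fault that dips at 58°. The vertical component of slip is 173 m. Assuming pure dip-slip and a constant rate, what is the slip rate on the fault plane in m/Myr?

263 m/Myr

dip-slip = throw / sin(dip) = 173 m / sin(58°) = 204 m
rate = 204 m / 777 ka = 0.000263 m/yr = 263 m/Myr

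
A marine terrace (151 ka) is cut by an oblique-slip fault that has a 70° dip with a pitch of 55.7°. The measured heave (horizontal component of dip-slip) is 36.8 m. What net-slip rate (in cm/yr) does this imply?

dip-slip = heave / cos(dip) = 36.8 / cos(70°) = 107.6 m
net slip = dip-slip / sin(rake) = 107.6 / sin(55.7°) = 130.2 m
rate = 130.2 m / 151 ka = 0.000863 m/yr = 0.0863 cm/yr

0.0863 cm/yr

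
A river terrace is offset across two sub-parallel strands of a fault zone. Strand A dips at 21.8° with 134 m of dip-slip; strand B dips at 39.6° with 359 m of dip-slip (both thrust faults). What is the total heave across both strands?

401 m

heave_A = 134 × cos(21.8°) = 124.4 m
heave_B = 359 × cos(39.6°) = 276.6 m
total = 124.4 + 276.6 = 401 m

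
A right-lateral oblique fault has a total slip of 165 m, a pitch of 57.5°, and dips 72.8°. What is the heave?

41.2 m

dip-slip = net slip × sin(rake) = 165 m × sin(57.5°) = 139.2 m
heave = dip-slip × cos(dip) = 139.2 × cos(72.8°) = 41.2 m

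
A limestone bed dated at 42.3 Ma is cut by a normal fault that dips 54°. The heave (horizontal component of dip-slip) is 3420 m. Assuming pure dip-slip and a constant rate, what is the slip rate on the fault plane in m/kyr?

dip-slip = heave / cos(dip) = 3420 m / cos(54°) = 5818 m
rate = 5818 m / 42.3 Ma = 0.000138 m/yr = 0.138 m/kyr

0.138 m/kyr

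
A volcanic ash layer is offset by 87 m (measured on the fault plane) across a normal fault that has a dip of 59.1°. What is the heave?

44.7 m

heave = dip-slip × cos(dip) = 87 m × cos(59.1°) = 44.7 m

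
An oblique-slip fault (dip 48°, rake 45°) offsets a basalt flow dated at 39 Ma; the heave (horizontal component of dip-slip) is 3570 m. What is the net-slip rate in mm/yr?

dip-slip = heave / cos(dip) = 3570 / cos(48°) = 5335 m
net slip = dip-slip / sin(rake) = 5335 / sin(45°) = 7545 m
rate = 7545 m / 39 Ma = 0.000193 m/yr = 0.193 mm/yr

0.193 mm/yr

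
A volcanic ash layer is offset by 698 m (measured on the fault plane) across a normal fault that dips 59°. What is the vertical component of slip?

throw = dip-slip × sin(dip) = 698 m × sin(59°) = 598 m

598 m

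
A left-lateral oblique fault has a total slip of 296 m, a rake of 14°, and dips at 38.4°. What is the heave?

dip-slip = net slip × sin(rake) = 296 m × sin(14°) = 71.61 m
heave = dip-slip × cos(dip) = 71.61 × cos(38.4°) = 56.1 m

56.1 m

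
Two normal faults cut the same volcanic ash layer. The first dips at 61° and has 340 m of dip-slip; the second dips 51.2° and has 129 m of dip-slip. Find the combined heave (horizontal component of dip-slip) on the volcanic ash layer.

246 m

heave_A = 340 × cos(61°) = 164.8 m
heave_B = 129 × cos(51.2°) = 80.83 m
total = 164.8 + 80.83 = 246 m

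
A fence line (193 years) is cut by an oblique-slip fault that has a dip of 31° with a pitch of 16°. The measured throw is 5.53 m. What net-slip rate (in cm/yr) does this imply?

20.2 cm/yr

dip-slip = throw / sin(dip) = 5.53 / sin(31°) = 10.74 m
net slip = dip-slip / sin(rake) = 10.74 / sin(16°) = 38.95 m
rate = 38.95 m / 193 years = 0.202 m/yr = 20.2 cm/yr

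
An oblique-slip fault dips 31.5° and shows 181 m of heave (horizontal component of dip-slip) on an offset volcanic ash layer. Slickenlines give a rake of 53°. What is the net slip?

dip-slip = heave / cos(dip) = 181 / cos(31.5°) = 212.3 m
net slip = dip-slip / sin(rake) = 212.3 / sin(53°) = 266 m

266 m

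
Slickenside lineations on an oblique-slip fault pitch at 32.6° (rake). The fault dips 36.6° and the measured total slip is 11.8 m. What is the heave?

5.10 m

dip-slip = net slip × sin(rake) = 11.8 m × sin(32.6°) = 6.357 m
heave = dip-slip × cos(dip) = 6.357 × cos(36.6°) = 5.10 m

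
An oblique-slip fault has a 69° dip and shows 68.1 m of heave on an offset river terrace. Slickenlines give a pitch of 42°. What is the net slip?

dip-slip = heave / cos(dip) = 68.1 / cos(69°) = 190 m
net slip = dip-slip / sin(rake) = 190 / sin(42°) = 284 m

284 m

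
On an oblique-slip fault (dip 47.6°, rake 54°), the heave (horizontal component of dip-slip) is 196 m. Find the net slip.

359 m

dip-slip = heave / cos(dip) = 196 / cos(47.6°) = 290.7 m
net slip = dip-slip / sin(rake) = 290.7 / sin(54°) = 359 m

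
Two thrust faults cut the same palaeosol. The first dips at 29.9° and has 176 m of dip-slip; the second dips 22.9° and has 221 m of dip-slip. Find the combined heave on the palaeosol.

356 m

heave_A = 176 × cos(29.9°) = 152.6 m
heave_B = 221 × cos(22.9°) = 203.6 m
total = 152.6 + 203.6 = 356 m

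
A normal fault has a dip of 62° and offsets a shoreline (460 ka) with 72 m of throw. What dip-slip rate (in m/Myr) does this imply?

177 m/Myr

dip-slip = throw / sin(dip) = 72 m / sin(62°) = 81.55 m
rate = 81.55 m / 460 ka = 0.000177 m/yr = 177 m/Myr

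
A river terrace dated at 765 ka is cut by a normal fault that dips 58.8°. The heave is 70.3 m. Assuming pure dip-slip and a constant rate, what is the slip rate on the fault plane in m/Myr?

dip-slip = heave / cos(dip) = 70.3 m / cos(58.8°) = 135.7 m
rate = 135.7 m / 765 ka = 0.000177 m/yr = 177 m/Myr

177 m/Myr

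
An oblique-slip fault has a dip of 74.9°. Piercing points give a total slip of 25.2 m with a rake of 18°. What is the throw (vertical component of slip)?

7.52 m

dip-slip = net slip × sin(rake) = 25.2 m × sin(18°) = 7.787 m
throw = dip-slip × sin(dip) = 7.787 × sin(74.9°) = 7.52 m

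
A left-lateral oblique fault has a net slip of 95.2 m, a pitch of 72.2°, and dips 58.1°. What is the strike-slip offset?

29.1 m

strike-slip = net slip × cos(rake) = 95.2 m × cos(72.2°) = 29.1 m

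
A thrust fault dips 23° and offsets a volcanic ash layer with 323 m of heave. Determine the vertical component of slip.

throw = heave × tan(dip) = 323 × tan(23°) = 137 m

137 m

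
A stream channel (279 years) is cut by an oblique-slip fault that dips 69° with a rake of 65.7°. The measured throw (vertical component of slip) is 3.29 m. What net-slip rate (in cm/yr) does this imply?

dip-slip = throw / sin(dip) = 3.29 / sin(69°) = 3.524 m
net slip = dip-slip / sin(rake) = 3.524 / sin(65.7°) = 3.867 m
rate = 3.867 m / 279 years = 0.0139 m/yr = 1.39 cm/yr

1.39 cm/yr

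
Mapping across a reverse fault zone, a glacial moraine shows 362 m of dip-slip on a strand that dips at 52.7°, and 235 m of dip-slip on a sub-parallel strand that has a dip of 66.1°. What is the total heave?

315 m

heave_A = 362 × cos(52.7°) = 219.4 m
heave_B = 235 × cos(66.1°) = 95.21 m
total = 219.4 + 95.21 = 315 m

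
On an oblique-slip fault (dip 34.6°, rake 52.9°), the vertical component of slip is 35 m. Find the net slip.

77.3 m

dip-slip = throw / sin(dip) = 35 / sin(34.6°) = 61.64 m
net slip = dip-slip / sin(rake) = 61.64 / sin(52.9°) = 77.3 m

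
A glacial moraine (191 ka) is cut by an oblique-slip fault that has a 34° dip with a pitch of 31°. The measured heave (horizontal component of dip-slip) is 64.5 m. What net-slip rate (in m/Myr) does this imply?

dip-slip = heave / cos(dip) = 64.5 / cos(34°) = 77.80 m
net slip = dip-slip / sin(rake) = 77.80 / sin(31°) = 151.1 m
rate = 151.1 m / 191 ka = 0.000791 m/yr = 791 m/Myr

791 m/Myr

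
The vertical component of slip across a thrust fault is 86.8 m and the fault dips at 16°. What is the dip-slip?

315 m

dip-slip = throw / sin(dip) = 86.8 / sin(16°) = 315 m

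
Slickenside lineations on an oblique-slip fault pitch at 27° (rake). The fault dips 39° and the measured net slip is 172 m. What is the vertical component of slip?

49.1 m

dip-slip = net slip × sin(rake) = 172 m × sin(27°) = 78.09 m
throw = dip-slip × sin(dip) = 78.09 × sin(39°) = 49.1 m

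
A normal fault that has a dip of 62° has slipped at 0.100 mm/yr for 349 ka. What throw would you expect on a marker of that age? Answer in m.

dip-slip = rate × time = 0.100 mm/yr × 349 ka = 34.90 m
throw = dip-slip × sin(dip) = 34.90 × sin(62°) = 30.8 m

30.8 m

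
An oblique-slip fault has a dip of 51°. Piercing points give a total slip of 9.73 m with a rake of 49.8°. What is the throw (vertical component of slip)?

5.78 m

dip-slip = net slip × sin(rake) = 9.73 m × sin(49.8°) = 7.432 m
throw = dip-slip × sin(dip) = 7.432 × sin(51°) = 5.78 m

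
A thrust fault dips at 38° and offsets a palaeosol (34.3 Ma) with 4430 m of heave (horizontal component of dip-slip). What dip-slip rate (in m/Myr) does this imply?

164 m/Myr

dip-slip = heave / cos(dip) = 4430 m / cos(38°) = 5622 m
rate = 5622 m / 34.3 Ma = 0.000164 m/yr = 164 m/Myr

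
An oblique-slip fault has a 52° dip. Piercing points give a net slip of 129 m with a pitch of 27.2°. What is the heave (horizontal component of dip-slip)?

36.3 m

dip-slip = net slip × sin(rake) = 129 m × sin(27.2°) = 58.97 m
heave = dip-slip × cos(dip) = 58.97 × cos(52°) = 36.3 m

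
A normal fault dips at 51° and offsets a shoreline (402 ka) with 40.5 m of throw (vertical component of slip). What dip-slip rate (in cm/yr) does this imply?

0.0130 cm/yr

dip-slip = throw / sin(dip) = 40.5 m / sin(51°) = 52.11 m
rate = 52.11 m / 402 ka = 0.000130 m/yr = 0.0130 cm/yr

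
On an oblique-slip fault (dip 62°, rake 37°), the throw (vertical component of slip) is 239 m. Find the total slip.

450 m

dip-slip = throw / sin(dip) = 239 / sin(62°) = 270.7 m
net slip = dip-slip / sin(rake) = 270.7 / sin(37°) = 450 m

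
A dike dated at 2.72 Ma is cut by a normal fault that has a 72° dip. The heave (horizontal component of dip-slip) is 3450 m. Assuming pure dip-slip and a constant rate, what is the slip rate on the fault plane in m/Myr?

4100 m/Myr

dip-slip = heave / cos(dip) = 3450 m / cos(72°) = 11160 m
rate = 11160 m / 2.72 Ma = 0.00410 m/yr = 4100 m/Myr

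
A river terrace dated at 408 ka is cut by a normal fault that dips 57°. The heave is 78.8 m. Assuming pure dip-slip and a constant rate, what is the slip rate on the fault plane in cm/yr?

0.0355 cm/yr

dip-slip = heave / cos(dip) = 78.8 m / cos(57°) = 144.7 m
rate = 144.7 m / 408 ka = 0.000355 m/yr = 0.0355 cm/yr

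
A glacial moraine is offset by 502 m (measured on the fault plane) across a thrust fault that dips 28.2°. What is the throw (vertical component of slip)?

237 m

throw = dip-slip × sin(dip) = 502 m × sin(28.2°) = 237 m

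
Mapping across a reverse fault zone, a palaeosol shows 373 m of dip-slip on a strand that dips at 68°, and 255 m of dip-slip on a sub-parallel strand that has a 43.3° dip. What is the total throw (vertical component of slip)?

521 m

throw_A = 373 × sin(68°) = 345.8 m
throw_B = 255 × sin(43.3°) = 174.9 m
total = 345.8 + 174.9 = 521 m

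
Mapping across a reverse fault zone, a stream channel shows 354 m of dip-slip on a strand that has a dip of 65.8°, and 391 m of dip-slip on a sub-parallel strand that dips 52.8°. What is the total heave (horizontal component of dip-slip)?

382 m

heave_A = 354 × cos(65.8°) = 145.1 m
heave_B = 391 × cos(52.8°) = 236.4 m
total = 145.1 + 236.4 = 382 m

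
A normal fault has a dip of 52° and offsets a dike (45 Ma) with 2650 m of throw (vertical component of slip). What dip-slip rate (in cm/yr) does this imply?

0.00747 cm/yr

dip-slip = throw / sin(dip) = 2650 m / sin(52°) = 3363 m
rate = 3363 m / 45 Ma = 0.0000747 m/yr = 0.00747 cm/yr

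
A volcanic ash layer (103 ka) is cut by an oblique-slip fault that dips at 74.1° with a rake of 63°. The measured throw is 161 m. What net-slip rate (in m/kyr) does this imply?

dip-slip = throw / sin(dip) = 161 / sin(74.1°) = 167.4 m
net slip = dip-slip / sin(rake) = 167.4 / sin(63°) = 187.9 m
rate = 187.9 m / 103 ka = 0.00182 m/yr = 1.82 m/kyr

1.82 m/kyr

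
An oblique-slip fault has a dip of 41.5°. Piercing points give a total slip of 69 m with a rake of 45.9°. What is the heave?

37.1 m

dip-slip = net slip × sin(rake) = 69 m × sin(45.9°) = 49.55 m
heave = dip-slip × cos(dip) = 49.55 × cos(41.5°) = 37.1 m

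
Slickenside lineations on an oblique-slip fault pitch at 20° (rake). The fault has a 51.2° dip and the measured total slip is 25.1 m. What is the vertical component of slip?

6.69 m

dip-slip = net slip × sin(rake) = 25.1 m × sin(20°) = 8.585 m
throw = dip-slip × sin(dip) = 8.585 × sin(51.2°) = 6.69 m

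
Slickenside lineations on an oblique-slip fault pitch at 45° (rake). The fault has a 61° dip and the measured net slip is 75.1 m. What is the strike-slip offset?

strike-slip = net slip × cos(rake) = 75.1 m × cos(45°) = 53.1 m

53.1 m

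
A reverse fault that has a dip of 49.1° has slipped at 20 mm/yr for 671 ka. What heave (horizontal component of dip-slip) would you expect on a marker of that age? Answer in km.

8.79 km

dip-slip = rate × time = 20 mm/yr × 671 ka = 13420 m
heave = dip-slip × cos(dip) = 13420 × cos(49.1°) = 8790 m = 8.79 km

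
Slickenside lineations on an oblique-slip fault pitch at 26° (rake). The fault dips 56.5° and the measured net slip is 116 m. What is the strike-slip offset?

104 m

strike-slip = net slip × cos(rake) = 116 m × cos(26°) = 104 m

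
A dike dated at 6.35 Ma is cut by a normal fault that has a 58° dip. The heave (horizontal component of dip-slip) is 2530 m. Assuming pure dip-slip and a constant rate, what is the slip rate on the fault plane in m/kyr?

0.752 m/kyr

dip-slip = heave / cos(dip) = 2530 m / cos(58°) = 4774 m
rate = 4774 m / 6.35 Ma = 0.000752 m/yr = 0.752 m/kyr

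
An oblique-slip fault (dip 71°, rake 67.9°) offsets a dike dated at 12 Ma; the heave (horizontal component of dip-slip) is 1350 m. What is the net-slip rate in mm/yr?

dip-slip = heave / cos(dip) = 1350 / cos(71°) = 4147 m
net slip = dip-slip / sin(rake) = 4147 / sin(67.9°) = 4475 m
rate = 4475 m / 12 Ma = 0.000373 m/yr = 0.373 mm/yr

0.373 mm/yr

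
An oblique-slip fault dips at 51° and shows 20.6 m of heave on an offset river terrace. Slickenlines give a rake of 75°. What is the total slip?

33.9 m

dip-slip = heave / cos(dip) = 20.6 / cos(51°) = 32.73 m
net slip = dip-slip / sin(rake) = 32.73 / sin(75°) = 33.9 m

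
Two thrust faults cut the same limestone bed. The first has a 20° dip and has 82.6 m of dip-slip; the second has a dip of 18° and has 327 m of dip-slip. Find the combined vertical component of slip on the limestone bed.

throw_A = 82.6 × sin(20°) = 28.25 m
throw_B = 327 × sin(18°) = 101 m
total = 28.25 + 101 = 129 m

129 m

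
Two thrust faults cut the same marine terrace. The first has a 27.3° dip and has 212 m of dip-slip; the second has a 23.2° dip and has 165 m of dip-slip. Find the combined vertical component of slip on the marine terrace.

162 m

throw_A = 212 × sin(27.3°) = 97.23 m
throw_B = 165 × sin(23.2°) = 65 m
total = 97.23 + 65 = 162 m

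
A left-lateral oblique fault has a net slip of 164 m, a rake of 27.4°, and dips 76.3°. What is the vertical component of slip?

dip-slip = net slip × sin(rake) = 164 m × sin(27.4°) = 75.47 m
throw = dip-slip × sin(dip) = 75.47 × sin(76.3°) = 73.3 m

73.3 m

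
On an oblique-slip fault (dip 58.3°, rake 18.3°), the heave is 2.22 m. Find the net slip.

13.5 m

dip-slip = heave / cos(dip) = 2.22 / cos(58.3°) = 4.225 m
net slip = dip-slip / sin(rake) = 4.225 / sin(18.3°) = 13.5 m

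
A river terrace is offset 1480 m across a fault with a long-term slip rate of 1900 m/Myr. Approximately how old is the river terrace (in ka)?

779 ka

age = offset / rate = 1480 m / (1900 m/Myr) = 779000 yr = 779 ka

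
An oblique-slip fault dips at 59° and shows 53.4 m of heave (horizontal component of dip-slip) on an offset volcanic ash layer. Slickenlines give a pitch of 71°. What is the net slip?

110 m

dip-slip = heave / cos(dip) = 53.4 / cos(59°) = 103.7 m
net slip = dip-slip / sin(rake) = 103.7 / sin(71°) = 110 m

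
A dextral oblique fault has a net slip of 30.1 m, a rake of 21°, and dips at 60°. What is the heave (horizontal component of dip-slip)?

5.39 m

dip-slip = net slip × sin(rake) = 30.1 m × sin(21°) = 10.79 m
heave = dip-slip × cos(dip) = 10.79 × cos(60°) = 5.39 m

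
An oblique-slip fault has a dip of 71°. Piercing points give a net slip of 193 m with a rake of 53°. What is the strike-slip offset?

116 m

strike-slip = net slip × cos(rake) = 193 m × cos(53°) = 116 m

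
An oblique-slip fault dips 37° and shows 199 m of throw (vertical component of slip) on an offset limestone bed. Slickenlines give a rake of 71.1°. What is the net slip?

350 m

dip-slip = throw / sin(dip) = 199 / sin(37°) = 330.7 m
net slip = dip-slip / sin(rake) = 330.7 / sin(71.1°) = 350 m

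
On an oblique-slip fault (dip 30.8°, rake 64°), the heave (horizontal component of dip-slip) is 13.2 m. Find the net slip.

dip-slip = heave / cos(dip) = 13.2 / cos(30.8°) = 15.37 m
net slip = dip-slip / sin(rake) = 15.37 / sin(64°) = 17.1 m

17.1 m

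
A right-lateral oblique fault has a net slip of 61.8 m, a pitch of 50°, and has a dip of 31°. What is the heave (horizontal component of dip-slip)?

40.6 m

dip-slip = net slip × sin(rake) = 61.8 m × sin(50°) = 47.34 m
heave = dip-slip × cos(dip) = 47.34 × cos(31°) = 40.6 m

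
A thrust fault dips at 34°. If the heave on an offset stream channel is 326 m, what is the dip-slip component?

dip-slip = heave / cos(dip) = 326 / cos(34°) = 393 m

393 m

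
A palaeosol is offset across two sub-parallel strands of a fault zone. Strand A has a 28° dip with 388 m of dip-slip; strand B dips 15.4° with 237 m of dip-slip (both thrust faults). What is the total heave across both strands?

heave_A = 388 × cos(28°) = 342.6 m
heave_B = 237 × cos(15.4°) = 228.5 m
total = 342.6 + 228.5 = 571 m

571 m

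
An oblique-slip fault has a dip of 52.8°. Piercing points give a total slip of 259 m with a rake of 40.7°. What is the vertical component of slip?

dip-slip = net slip × sin(rake) = 259 m × sin(40.7°) = 168.9 m
throw = dip-slip × sin(dip) = 168.9 × sin(52.8°) = 135 m

135 m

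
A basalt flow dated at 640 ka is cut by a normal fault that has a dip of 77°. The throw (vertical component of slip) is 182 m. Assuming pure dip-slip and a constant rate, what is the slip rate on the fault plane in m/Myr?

dip-slip = throw / sin(dip) = 182 m / sin(77°) = 186.8 m
rate = 186.8 m / 640 ka = 0.000292 m/yr = 292 m/Myr

292 m/Myr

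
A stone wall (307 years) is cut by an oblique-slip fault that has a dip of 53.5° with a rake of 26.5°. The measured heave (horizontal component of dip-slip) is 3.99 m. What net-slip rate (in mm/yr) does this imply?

49 mm/yr

dip-slip = heave / cos(dip) = 3.99 / cos(53.5°) = 6.708 m
net slip = dip-slip / sin(rake) = 6.708 / sin(26.5°) = 15.03 m
rate = 15.03 m / 307 years = 0.0490 m/yr = 49 mm/yr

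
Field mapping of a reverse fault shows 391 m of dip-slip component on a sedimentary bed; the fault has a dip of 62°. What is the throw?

345 m

throw = dip-slip × sin(dip) = 391 m × sin(62°) = 345 m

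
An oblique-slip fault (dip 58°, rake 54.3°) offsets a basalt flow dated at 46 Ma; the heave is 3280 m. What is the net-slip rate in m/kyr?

0.166 m/kyr

dip-slip = heave / cos(dip) = 3280 / cos(58°) = 6190 m
net slip = dip-slip / sin(rake) = 6190 / sin(54.3°) = 7622 m
rate = 7622 m / 46 Ma = 0.000166 m/yr = 0.166 m/kyr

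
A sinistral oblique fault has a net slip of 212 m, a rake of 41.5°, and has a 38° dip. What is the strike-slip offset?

159 m

strike-slip = net slip × cos(rake) = 212 m × cos(41.5°) = 159 m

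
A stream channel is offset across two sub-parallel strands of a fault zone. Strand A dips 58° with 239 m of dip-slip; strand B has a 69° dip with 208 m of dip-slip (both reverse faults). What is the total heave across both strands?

heave_A = 239 × cos(58°) = 126.7 m
heave_B = 208 × cos(69°) = 74.54 m
total = 126.7 + 74.54 = 201 m

201 m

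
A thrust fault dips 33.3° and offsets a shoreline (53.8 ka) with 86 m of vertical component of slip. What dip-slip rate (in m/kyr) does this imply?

dip-slip = throw / sin(dip) = 86 m / sin(33.3°) = 156.6 m
rate = 156.6 m / 53.8 ka = 0.00291 m/yr = 2.91 m/kyr

2.91 m/kyr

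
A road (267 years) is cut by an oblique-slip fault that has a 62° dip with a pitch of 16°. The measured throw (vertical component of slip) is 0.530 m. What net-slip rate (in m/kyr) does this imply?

8.16 m/kyr

dip-slip = throw / sin(dip) = 0.530 / sin(62°) = 0.6003 m
net slip = dip-slip / sin(rake) = 0.6003 / sin(16°) = 2.178 m
rate = 2.178 m / 267 years = 0.00816 m/yr = 8.16 m/kyr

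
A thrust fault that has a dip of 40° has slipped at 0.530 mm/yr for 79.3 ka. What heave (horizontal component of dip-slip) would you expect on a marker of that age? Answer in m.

32.2 m

dip-slip = rate × time = 0.530 mm/yr × 79.3 ka = 42.03 m
heave = dip-slip × cos(dip) = 42.03 × cos(40°) = 32.2 m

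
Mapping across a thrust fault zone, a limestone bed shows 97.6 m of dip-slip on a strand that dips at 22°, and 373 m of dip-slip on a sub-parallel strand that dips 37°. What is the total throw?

throw_A = 97.6 × sin(22°) = 36.56 m
throw_B = 373 × sin(37°) = 224.5 m
total = 36.56 + 224.5 = 261 m

261 m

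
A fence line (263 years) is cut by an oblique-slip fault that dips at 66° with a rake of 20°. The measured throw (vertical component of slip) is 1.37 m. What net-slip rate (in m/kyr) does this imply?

16.7 m/kyr

dip-slip = throw / sin(dip) = 1.37 / sin(66°) = 1.500 m
net slip = dip-slip / sin(rake) = 1.500 / sin(20°) = 4.385 m
rate = 4.385 m / 263 years = 0.0167 m/yr = 16.7 m/kyr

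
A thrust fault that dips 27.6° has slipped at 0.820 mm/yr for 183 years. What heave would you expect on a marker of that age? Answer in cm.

13.3 cm

dip-slip = rate × time = 0.820 mm/yr × 183 years = 0.1501 m
heave = dip-slip × cos(dip) = 0.1501 × cos(27.6°) = 0.133 m = 13.3 cm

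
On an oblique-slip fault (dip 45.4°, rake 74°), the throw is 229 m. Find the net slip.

dip-slip = throw / sin(dip) = 229 / sin(45.4°) = 321.6 m
net slip = dip-slip / sin(rake) = 321.6 / sin(74°) = 335 m

335 m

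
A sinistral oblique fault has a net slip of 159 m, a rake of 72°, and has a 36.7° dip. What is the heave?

dip-slip = net slip × sin(rake) = 159 m × sin(72°) = 151.2 m
heave = dip-slip × cos(dip) = 151.2 × cos(36.7°) = 121 m

121 m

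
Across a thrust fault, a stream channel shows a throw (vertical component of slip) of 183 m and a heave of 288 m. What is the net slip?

net slip = √(throw² + heave²) = √(183² + 288²) = 341 m

341 m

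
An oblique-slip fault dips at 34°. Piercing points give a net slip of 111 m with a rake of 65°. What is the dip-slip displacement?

dip-slip = net slip × sin(rake) = 111 m × sin(65°) = 101 m

101 m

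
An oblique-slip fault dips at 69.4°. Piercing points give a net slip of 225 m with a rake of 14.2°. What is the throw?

dip-slip = net slip × sin(rake) = 225 m × sin(14.2°) = 55.19 m
throw = dip-slip × sin(dip) = 55.19 × sin(69.4°) = 51.7 m

51.7 m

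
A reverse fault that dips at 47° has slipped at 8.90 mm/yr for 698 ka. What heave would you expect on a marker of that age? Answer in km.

4.24 km

dip-slip = rate × time = 8.90 mm/yr × 698 ka = 6212 m
heave = dip-slip × cos(dip) = 6212 × cos(47°) = 4240 m = 4.24 km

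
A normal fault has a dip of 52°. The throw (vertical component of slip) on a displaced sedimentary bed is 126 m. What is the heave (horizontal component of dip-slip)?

98.4 m

heave = throw / tan(dip) = 126 / tan(52°) = 98.4 m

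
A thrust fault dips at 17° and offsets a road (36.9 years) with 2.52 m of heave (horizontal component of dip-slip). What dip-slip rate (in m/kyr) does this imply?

dip-slip = heave / cos(dip) = 2.52 m / cos(17°) = 2.635 m
rate = 2.635 m / 36.9 years = 0.0714 m/yr = 71.4 m/kyr

71.4 m/kyr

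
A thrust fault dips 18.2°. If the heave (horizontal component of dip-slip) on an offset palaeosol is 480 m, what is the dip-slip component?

dip-slip = heave / cos(dip) = 480 / cos(18.2°) = 505 m

505 m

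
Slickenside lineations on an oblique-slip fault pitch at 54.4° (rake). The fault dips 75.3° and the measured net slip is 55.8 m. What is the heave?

11.5 m

dip-slip = net slip × sin(rake) = 55.8 m × sin(54.4°) = 45.37 m
heave = dip-slip × cos(dip) = 45.37 × cos(75.3°) = 11.5 m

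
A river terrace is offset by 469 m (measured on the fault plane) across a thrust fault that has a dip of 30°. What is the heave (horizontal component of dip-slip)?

heave = dip-slip × cos(dip) = 469 m × cos(30°) = 406 m

406 m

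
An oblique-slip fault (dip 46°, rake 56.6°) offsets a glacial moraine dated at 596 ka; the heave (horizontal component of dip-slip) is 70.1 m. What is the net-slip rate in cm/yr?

dip-slip = heave / cos(dip) = 70.1 / cos(46°) = 100.9 m
net slip = dip-slip / sin(rake) = 100.9 / sin(56.6°) = 120.9 m
rate = 120.9 m / 596 ka = 0.000203 m/yr = 0.0203 cm/yr

0.0203 cm/yr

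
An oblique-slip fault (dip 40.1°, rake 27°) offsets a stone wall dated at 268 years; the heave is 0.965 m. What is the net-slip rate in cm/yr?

dip-slip = heave / cos(dip) = 0.965 / cos(40.1°) = 1.262 m
net slip = dip-slip / sin(rake) = 1.262 / sin(27°) = 2.779 m
rate = 2.779 m / 268 years = 0.0104 m/yr = 1.04 cm/yr

1.04 cm/yr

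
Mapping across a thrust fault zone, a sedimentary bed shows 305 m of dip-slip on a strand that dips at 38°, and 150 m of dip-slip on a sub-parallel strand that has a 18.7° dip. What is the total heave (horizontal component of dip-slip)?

382 m

heave_A = 305 × cos(38°) = 240.3 m
heave_B = 150 × cos(18.7°) = 142.1 m
total = 240.3 + 142.1 = 382 m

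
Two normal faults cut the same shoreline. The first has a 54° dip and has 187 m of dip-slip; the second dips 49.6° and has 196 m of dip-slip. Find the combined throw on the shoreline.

301 m

throw_A = 187 × sin(54°) = 151.3 m
throw_B = 196 × sin(49.6°) = 149.3 m
total = 151.3 + 149.3 = 301 m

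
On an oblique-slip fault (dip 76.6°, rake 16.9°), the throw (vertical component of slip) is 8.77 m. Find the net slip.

31 m

dip-slip = throw / sin(dip) = 8.77 / sin(76.6°) = 9.015 m
net slip = dip-slip / sin(rake) = 9.015 / sin(16.9°) = 31 m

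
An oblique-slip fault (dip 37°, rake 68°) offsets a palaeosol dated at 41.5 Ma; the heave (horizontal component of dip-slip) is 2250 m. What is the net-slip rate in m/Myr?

73.2 m/Myr

dip-slip = heave / cos(dip) = 2250 / cos(37°) = 2817 m
net slip = dip-slip / sin(rake) = 2817 / sin(68°) = 3039 m
rate = 3039 m / 41.5 Ma = 0.0000732 m/yr = 73.2 m/Myr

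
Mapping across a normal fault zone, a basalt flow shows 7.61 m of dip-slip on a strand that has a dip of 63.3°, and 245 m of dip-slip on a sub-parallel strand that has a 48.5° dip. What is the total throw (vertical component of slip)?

throw_A = 7.61 × sin(63.3°) = 6.799 m
throw_B = 245 × sin(48.5°) = 183.5 m
total = 6.799 + 183.5 = 190 m

190 m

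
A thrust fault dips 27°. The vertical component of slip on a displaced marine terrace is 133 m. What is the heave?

heave = throw / tan(dip) = 133 / tan(27°) = 261 m

261 m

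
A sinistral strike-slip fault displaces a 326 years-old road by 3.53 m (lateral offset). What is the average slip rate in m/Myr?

10800 m/Myr

rate = 3.53 m / 326 years = 0.0108 m/yr = 10800 m/Myr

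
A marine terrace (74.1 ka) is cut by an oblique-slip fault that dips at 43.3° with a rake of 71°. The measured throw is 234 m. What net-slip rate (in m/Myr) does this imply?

4870 m/Myr

dip-slip = throw / sin(dip) = 234 / sin(43.3°) = 341.2 m
net slip = dip-slip / sin(rake) = 341.2 / sin(71°) = 360.9 m
rate = 360.9 m / 74.1 ka = 0.00487 m/yr = 4870 m/Myr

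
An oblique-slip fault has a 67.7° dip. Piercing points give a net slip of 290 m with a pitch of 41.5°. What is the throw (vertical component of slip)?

178 m

dip-slip = net slip × sin(rake) = 290 m × sin(41.5°) = 192.2 m
throw = dip-slip × sin(dip) = 192.2 × sin(67.7°) = 178 m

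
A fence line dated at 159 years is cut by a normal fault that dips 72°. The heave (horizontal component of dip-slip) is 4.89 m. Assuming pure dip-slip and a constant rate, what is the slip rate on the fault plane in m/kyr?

dip-slip = heave / cos(dip) = 4.89 m / cos(72°) = 15.82 m
rate = 15.82 m / 159 years = 0.0995 m/yr = 99.5 m/kyr

99.5 m/kyr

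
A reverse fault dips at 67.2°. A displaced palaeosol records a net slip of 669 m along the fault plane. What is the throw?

throw = dip-slip × sin(dip) = 669 m × sin(67.2°) = 617 m

617 m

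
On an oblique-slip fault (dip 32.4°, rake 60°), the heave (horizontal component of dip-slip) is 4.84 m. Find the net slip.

dip-slip = heave / cos(dip) = 4.84 / cos(32.4°) = 5.732 m
net slip = dip-slip / sin(rake) = 5.732 / sin(60°) = 6.62 m

6.62 m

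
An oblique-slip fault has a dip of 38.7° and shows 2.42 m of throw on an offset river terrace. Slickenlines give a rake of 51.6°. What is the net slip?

4.94 m

dip-slip = throw / sin(dip) = 2.42 / sin(38.7°) = 3.870 m
net slip = dip-slip / sin(rake) = 3.870 / sin(51.6°) = 4.94 m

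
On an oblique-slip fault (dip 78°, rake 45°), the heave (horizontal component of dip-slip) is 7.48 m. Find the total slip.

50.9 m

dip-slip = heave / cos(dip) = 7.48 / cos(78°) = 35.98 m
net slip = dip-slip / sin(rake) = 35.98 / sin(45°) = 50.9 m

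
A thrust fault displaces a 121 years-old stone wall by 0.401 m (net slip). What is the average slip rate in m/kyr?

3.31 m/kyr

rate = 0.401 m / 121 years = 0.00331 m/yr = 3.31 m/kyr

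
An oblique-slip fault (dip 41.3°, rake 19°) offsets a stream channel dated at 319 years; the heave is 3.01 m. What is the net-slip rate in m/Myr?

38600 m/Myr

dip-slip = heave / cos(dip) = 3.01 / cos(41.3°) = 4.007 m
net slip = dip-slip / sin(rake) = 4.007 / sin(19°) = 12.31 m
rate = 12.31 m / 319 years = 0.0386 m/yr = 38600 m/Myr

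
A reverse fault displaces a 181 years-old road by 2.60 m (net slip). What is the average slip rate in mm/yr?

14.4 mm/yr

rate = 2.60 m / 181 years = 0.0144 m/yr = 14.4 mm/yr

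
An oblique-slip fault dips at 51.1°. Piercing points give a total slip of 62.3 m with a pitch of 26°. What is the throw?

dip-slip = net slip × sin(rake) = 62.3 m × sin(26°) = 27.31 m
throw = dip-slip × sin(dip) = 27.31 × sin(51.1°) = 21.3 m

21.3 m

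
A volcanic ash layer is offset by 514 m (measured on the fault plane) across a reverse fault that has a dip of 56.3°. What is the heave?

285 m

heave = dip-slip × cos(dip) = 514 m × cos(56.3°) = 285 m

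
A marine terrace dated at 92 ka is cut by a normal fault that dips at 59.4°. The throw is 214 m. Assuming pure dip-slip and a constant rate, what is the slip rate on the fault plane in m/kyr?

dip-slip = throw / sin(dip) = 214 m / sin(59.4°) = 248.6 m
rate = 248.6 m / 92 ka = 0.00270 m/yr = 2.70 m/kyr

2.70 m/kyr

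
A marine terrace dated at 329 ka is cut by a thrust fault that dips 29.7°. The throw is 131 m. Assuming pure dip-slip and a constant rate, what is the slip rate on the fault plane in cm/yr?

0.0804 cm/yr

dip-slip = throw / sin(dip) = 131 m / sin(29.7°) = 264.4 m
rate = 264.4 m / 329 ka = 0.000804 m/yr = 0.0804 cm/yr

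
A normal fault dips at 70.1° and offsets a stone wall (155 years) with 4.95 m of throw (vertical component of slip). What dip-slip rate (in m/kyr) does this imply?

dip-slip = throw / sin(dip) = 4.95 m / sin(70.1°) = 5.264 m
rate = 5.264 m / 155 years = 0.0340 m/yr = 34 m/kyr

34 m/kyr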